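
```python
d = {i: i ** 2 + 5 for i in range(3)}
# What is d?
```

{0: 5, 1: 6, 2: 9}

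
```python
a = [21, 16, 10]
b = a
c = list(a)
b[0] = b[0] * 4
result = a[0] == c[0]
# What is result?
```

After line 1: a = [21, 16, 10]
After line 2 (b = a, alias): a = [21, 16, 10], b = [21, 16, 10]
After line 3 (c = list(a) is a copy, new object): c = [21, 16, 10]
After line 4 (b[0] = 21 * 4 = 84; mutates shared a/b): a = b = [84, 16, 10], c = [21, 16, 10]
After line 5 (a[0] = 84, c[0] = 21; result = False)

False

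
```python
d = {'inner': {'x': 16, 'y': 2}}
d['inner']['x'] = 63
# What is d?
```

After line 1: d = {'inner': {'x': 16, 'y': 2}}
After line 2 (inner x overwritten): d = {'inner': {'x': 63, 'y': 2}}

{'inner': {'x': 63, 'y': 2}}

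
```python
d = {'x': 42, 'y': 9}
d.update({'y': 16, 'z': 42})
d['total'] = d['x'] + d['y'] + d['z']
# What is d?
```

After line 1: d = {'x': 42, 'y': 9}
After line 2 (y overwritten, z added): d = {'x': 42, 'y': 16, 'z': 42}
After line 3 (total = 42 + 16 + 42 = 100): d = {'x': 42, 'y': 16, 'z': 42, 'total': 100}

{'x': 42, 'y': 16, 'z': 42, 'total': 100}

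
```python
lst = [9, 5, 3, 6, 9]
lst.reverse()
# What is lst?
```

[9, 6, 3, 5, 9]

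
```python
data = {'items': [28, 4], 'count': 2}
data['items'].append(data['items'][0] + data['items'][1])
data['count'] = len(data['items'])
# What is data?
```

After line 1: data = {'items': [28, 4], 'count': 2}
After line 2 (append 28 + 4 = 32): data = {'items': [28, 4, 32], 'count': 2}
After line 3 (count = len(items) = 3): data = {'items': [28, 4, 32], 'count': 3}

{'items': [28, 4, 32], 'count': 3}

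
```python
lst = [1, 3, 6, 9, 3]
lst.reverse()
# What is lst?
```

[3, 9, 6, 3, 1]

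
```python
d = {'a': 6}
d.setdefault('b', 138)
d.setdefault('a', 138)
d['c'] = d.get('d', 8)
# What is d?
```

After line 1: d = {'a': 6}
After line 2 (setdefault adds 'b'=138): d = {'a': 6, 'b': 138}
After line 3 (setdefault 'a' no-op, already exists): d = {'a': 6, 'b': 138}
After line 4 (get('d', 8) returns default since 'd' not in d): d = {'a': 6, 'b': 138, 'c': 8}

{'a': 6, 'b': 138, 'c': 8}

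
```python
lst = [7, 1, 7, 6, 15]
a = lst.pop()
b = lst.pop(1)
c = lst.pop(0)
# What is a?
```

After line 1: lst = [7, 1, 7, 6, 15]
After line 2 (pop() -> a = 15): lst = [7, 1, 7, 6]
After line 3 (pop(1) -> b = 1): lst = [7, 7, 6]
After line 4 (pop(0) -> c = 7): lst = [7, 6]

15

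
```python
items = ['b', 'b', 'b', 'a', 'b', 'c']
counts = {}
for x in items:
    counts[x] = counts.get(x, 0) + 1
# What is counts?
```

Initial: counts = {}, items = ['b', 'b', 'b', 'a', 'b', 'c']
See 'b': counts = {'b': 1}
See 'b': counts = {'b': 2}
See 'b': counts = {'b': 3}
See 'a': counts = {'b': 3, 'a': 1}
See 'b': counts = {'b': 4, 'a': 1}
See 'c': counts = {'b': 4, 'a': 1, 'c': 1}

{'b': 4, 'a': 1, 'c': 1}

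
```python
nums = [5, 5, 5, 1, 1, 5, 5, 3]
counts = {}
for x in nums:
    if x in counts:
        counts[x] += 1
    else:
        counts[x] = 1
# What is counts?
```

Initial: counts = {}, nums = [5, 5, 5, 1, 1, 5, 5, 3]
See 5: counts = {5: 1}
See 5: counts = {5: 2}
See 5: counts = {5: 3}
See 1: counts = {5: 3, 1: 1}
See 1: counts = {5: 3, 1: 2}
See 5: counts = {5: 4, 1: 2}
See 5: counts = {5: 5, 1: 2}
See 3: counts = {5: 5, 1: 2, 3: 1}

{5: 5, 1: 2, 3: 1}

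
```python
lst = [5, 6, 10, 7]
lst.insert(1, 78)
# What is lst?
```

[5, 78, 6, 10, 7]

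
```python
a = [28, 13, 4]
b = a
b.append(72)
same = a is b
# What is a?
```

After line 1: a = [28, 13, 4]
After line 2 (b = a is an alias, same object): a = [28, 13, 4], b = [28, 13, 4]
After line 3 (b.append mutates the shared list): a = [28, 13, 4, 72], b = [28, 13, 4, 72]
After line 4 (same = a is b; same object -> True): same = True

[28, 13, 4, 72]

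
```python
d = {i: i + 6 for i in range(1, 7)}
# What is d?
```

{1: 7, 2: 8, 3: 9, 4: 10, 5: 11, 6: 12}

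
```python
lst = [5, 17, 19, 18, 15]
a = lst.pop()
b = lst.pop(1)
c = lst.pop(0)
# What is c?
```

After line 1: lst = [5, 17, 19, 18, 15]
After line 2 (pop() -> a = 15): lst = [5, 17, 19, 18]
After line 3 (pop(1) -> b = 17): lst = [5, 19, 18]
After line 4 (pop(0) -> c = 5): lst = [19, 18]

5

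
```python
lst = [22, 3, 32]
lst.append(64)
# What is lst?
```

[22, 3, 32, 64]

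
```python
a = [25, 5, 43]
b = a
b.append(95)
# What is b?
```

After line 1: a = [25, 5, 43]
After line 2 (b = a is an alias, same object): a = [25, 5, 43], b = [25, 5, 43]
After line 3 (b.append mutates the shared list): a = [25, 5, 43, 95], b = [25, 5, 43, 95]

[25, 5, 43, 95]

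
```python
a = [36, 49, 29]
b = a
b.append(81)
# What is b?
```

After line 1: a = [36, 49, 29]
After line 2 (b = a is an alias, same object): a = [36, 49, 29], b = [36, 49, 29]
After line 3 (b.append mutates the shared list): a = [36, 49, 29, 81], b = [36, 49, 29, 81]

[36, 49, 29, 81]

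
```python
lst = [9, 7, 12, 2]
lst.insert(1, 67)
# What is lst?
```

[9, 67, 7, 12, 2]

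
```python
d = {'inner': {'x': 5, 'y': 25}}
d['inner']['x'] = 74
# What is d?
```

After line 1: d = {'inner': {'x': 5, 'y': 25}}
After line 2 (inner x overwritten): d = {'inner': {'x': 74, 'y': 25}}

{'inner': {'x': 74, 'y': 25}}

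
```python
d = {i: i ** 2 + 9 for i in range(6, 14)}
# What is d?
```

{6: 45, 7: 58, 8: 73, 9: 90, 10: 109, 11: 130, 12: 153, 13: 178}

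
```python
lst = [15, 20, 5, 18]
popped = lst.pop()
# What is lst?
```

[15, 20, 5]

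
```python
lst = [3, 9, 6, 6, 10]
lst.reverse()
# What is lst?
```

[10, 6, 6, 9, 3]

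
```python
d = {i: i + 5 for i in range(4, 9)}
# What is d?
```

{4: 9, 5: 10, 6: 11, 7: 12, 8: 13}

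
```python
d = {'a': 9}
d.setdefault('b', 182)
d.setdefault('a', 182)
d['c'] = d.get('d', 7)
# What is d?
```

After line 1: d = {'a': 9}
After line 2 (setdefault adds 'b'=182): d = {'a': 9, 'b': 182}
After line 3 (setdefault 'a' no-op, already exists): d = {'a': 9, 'b': 182}
After line 4 (get('d', 7) returns default since 'd' not in d): d = {'a': 9, 'b': 182, 'c': 7}

{'a': 9, 'b': 182, 'c': 7}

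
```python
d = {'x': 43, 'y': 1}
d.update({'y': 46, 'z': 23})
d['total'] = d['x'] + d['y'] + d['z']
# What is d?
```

After line 1: d = {'x': 43, 'y': 1}
After line 2 (y overwritten, z added): d = {'x': 43, 'y': 46, 'z': 23}
After line 3 (total = 43 + 46 + 23 = 112): d = {'x': 43, 'y': 46, 'z': 23, 'total': 112}

{'x': 43, 'y': 46, 'z': 23, 'total': 112}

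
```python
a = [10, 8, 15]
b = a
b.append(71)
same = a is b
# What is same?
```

After line 1: a = [10, 8, 15]
After line 2 (b = a is an alias, same object): a = [10, 8, 15], b = [10, 8, 15]
After line 3 (b.append mutates the shared list): a = [10, 8, 15, 71], b = [10, 8, 15, 71]
After line 4 (same = a is b; same object -> True): same = True

True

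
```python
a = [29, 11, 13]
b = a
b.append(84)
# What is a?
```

After line 1: a = [29, 11, 13]
After line 2 (b = a is an alias, same object): a = [29, 11, 13], b = [29, 11, 13]
After line 3 (b.append mutates the shared list): a = [29, 11, 13, 84], b = [29, 11, 13, 84]

[29, 11, 13, 84]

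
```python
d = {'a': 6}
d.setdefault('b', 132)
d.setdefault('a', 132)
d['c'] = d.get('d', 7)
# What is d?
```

After line 1: d = {'a': 6}
After line 2 (setdefault adds 'b'=132): d = {'a': 6, 'b': 132}
After line 3 (setdefault 'a' no-op, already exists): d = {'a': 6, 'b': 132}
After line 4 (get('d', 7) returns default since 'd' not in d): d = {'a': 6, 'b': 132, 'c': 7}

{'a': 6, 'b': 132, 'c': 7}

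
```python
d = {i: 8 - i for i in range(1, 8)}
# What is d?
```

{1: 7, 2: 6, 3: 5, 4: 4, 5: 3, 6: 2, 7: 1}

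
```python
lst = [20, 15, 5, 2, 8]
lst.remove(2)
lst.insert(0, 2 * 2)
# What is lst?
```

After line 1: lst = [20, 15, 5, 2, 8]
After line 2 (remove first 2): lst = [20, 15, 5, 8]
After line 3 (insert 4 at index 0): lst = [4, 20, 15, 5, 8]

[4, 20, 15, 5, 8]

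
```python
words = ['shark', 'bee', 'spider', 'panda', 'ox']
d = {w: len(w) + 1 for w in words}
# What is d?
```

{'shark': 6, 'bee': 4, 'spider': 7, 'panda': 6, 'ox': 3}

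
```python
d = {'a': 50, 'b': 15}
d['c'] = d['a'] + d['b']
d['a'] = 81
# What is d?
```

After line 1: d = {'a': 50, 'b': 15}
After line 2 (d['c'] = 50 + 15): d = {'a': 50, 'b': 15, 'c': 65}
After line 3: d = {'a': 81, 'b': 15, 'c': 65}

{'a': 81, 'b': 15, 'c': 65}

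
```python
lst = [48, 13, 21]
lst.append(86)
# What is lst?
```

[48, 13, 21, 86]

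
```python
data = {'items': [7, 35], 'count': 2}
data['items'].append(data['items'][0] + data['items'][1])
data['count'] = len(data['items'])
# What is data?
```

After line 1: data = {'items': [7, 35], 'count': 2}
After line 2 (append 7 + 35 = 42): data = {'items': [7, 35, 42], 'count': 2}
After line 3 (count = len(items) = 3): data = {'items': [7, 35, 42], 'count': 3}

{'items': [7, 35, 42], 'count': 3}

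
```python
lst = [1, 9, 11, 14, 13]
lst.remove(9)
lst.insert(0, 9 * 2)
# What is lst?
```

After line 1: lst = [1, 9, 11, 14, 13]
After line 2 (remove first 9): lst = [1, 11, 14, 13]
After line 3 (insert 18 at index 0): lst = [18, 1, 11, 14, 13]

[18, 1, 11, 14, 13]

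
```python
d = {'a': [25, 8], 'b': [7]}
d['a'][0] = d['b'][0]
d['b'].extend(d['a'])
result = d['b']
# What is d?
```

After line 1: d = {'a': [25, 8], 'b': [7]}
After line 2 (a[0] = b[0] = 7): d = {'a': [7, 8], 'b': [7]}
After line 3 (b.extend(a) appends [7, 8]): d = {'a': [7, 8], 'b': [7, 7, 8]}
After line 4: result = d['b'] = [7, 7, 8]

{'a': [7, 8], 'b': [7, 7, 8]}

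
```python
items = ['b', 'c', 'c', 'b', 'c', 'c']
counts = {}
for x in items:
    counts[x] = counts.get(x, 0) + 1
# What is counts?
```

Initial: counts = {}, items = ['b', 'c', 'c', 'b', 'c', 'c']
See 'b': counts = {'b': 1}
See 'c': counts = {'b': 1, 'c': 1}
See 'c': counts = {'b': 1, 'c': 2}
See 'b': counts = {'b': 2, 'c': 2}
See 'c': counts = {'b': 2, 'c': 3}
See 'c': counts = {'b': 2, 'c': 4}

{'b': 2, 'c': 4}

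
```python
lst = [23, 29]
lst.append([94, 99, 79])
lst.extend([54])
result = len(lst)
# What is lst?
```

After line 1: lst = [23, 29]
After line 2 (append adds [94, 99, 79] as single element): lst = [23, 29, [94, 99, 79]]
After line 3 (extend unpacks [54], adds 54): lst = [23, 29, [94, 99, 79], 54]
After line 4: result = len(lst) = 4

[23, 29, [94, 99, 79], 54]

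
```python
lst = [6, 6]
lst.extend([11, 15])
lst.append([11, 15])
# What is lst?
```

After line 1: lst = [6, 6]
After line 2 (extend unpacks [11, 15]): lst = [6, 6, 11, 15]
After line 3 (append adds [11, 15] as single element): lst = [6, 6, 11, 15, [11, 15]]

[6, 6, 11, 15, [11, 15]]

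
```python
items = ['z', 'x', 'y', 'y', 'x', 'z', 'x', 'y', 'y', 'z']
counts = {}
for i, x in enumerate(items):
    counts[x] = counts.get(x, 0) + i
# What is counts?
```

Initial: counts = {}, items = ['z', 'x', 'y', 'y', 'x', 'z', 'x', 'y', 'y', 'z']
i=0, x='z': counts = {'z': 0}
i=1, x='x': counts = {'z': 0, 'x': 1}
i=2, x='y': counts = {'z': 0, 'x': 1, 'y': 2}
i=3, x='y': counts = {'z': 0, 'x': 1, 'y': 5}
i=4, x='x': counts = {'z': 0, 'x': 5, 'y': 5}
i=5, x='z': counts = {'z': 5, 'x': 5, 'y': 5}
i=6, x='x': counts = {'z': 5, 'x': 11, 'y': 5}
i=7, x='y': counts = {'z': 5, 'x': 11, 'y': 12}
i=8, x='y': counts = {'z': 5, 'x': 11, 'y': 20}
i=9, x='z': counts = {'z': 14, 'x': 11, 'y': 20}

{'z': 14, 'x': 11, 'y': 20}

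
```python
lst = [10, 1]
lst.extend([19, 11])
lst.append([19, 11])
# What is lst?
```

After line 1: lst = [10, 1]
After line 2 (extend unpacks [19, 11]): lst = [10, 1, 19, 11]
After line 3 (append adds [19, 11] as single element): lst = [10, 1, 19, 11, [19, 11]]

[10, 1, 19, 11, [19, 11]]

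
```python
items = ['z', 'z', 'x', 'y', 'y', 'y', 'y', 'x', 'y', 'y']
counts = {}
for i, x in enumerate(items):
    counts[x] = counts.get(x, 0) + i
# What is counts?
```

Initial: counts = {}, items = ['z', 'z', 'x', 'y', 'y', 'y', 'y', 'x', 'y', 'y']
i=0, x='z': counts = {'z': 0}
i=1, x='z': counts = {'z': 1}
i=2, x='x': counts = {'z': 1, 'x': 2}
i=3, x='y': counts = {'z': 1, 'x': 2, 'y': 3}
i=4, x='y': counts = {'z': 1, 'x': 2, 'y': 7}
i=5, x='y': counts = {'z': 1, 'x': 2, 'y': 12}
i=6, x='y': counts = {'z': 1, 'x': 2, 'y': 18}
i=7, x='x': counts = {'z': 1, 'x': 9, 'y': 18}
i=8, x='y': counts = {'z': 1, 'x': 9, 'y': 26}
i=9, x='y': counts = {'z': 1, 'x': 9, 'y': 35}

{'z': 1, 'x': 9, 'y': 35}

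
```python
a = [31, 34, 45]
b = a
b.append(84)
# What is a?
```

After line 1: a = [31, 34, 45]
After line 2 (b = a is an alias, same object): a = [31, 34, 45], b = [31, 34, 45]
After line 3 (b.append mutates the shared list): a = [31, 34, 45, 84], b = [31, 34, 45, 84]

[31, 34, 45, 84]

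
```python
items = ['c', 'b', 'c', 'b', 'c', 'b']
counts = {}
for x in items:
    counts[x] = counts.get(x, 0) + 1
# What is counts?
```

Initial: counts = {}, items = ['c', 'b', 'c', 'b', 'c', 'b']
See 'c': counts = {'c': 1}
See 'b': counts = {'c': 1, 'b': 1}
See 'c': counts = {'c': 2, 'b': 1}
See 'b': counts = {'c': 2, 'b': 2}
See 'c': counts = {'c': 3, 'b': 2}
See 'b': counts = {'c': 3, 'b': 3}

{'c': 3, 'b': 3}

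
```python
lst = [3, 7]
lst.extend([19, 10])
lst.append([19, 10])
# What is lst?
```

After line 1: lst = [3, 7]
After line 2 (extend unpacks [19, 10]): lst = [3, 7, 19, 10]
After line 3 (append adds [19, 10] as single element): lst = [3, 7, 19, 10, [19, 10]]

[3, 7, 19, 10, [19, 10]]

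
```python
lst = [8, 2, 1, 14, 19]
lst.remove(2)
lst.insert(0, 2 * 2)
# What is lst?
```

After line 1: lst = [8, 2, 1, 14, 19]
After line 2 (remove first 2): lst = [8, 1, 14, 19]
After line 3 (insert 4 at index 0): lst = [4, 8, 1, 14, 19]

[4, 8, 1, 14, 19]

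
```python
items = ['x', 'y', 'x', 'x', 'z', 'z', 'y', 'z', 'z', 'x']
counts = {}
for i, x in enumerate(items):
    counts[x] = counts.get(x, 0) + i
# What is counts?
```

Initial: counts = {}, items = ['x', 'y', 'x', 'x', 'z', 'z', 'y', 'z', 'z', 'x']
i=0, x='x': counts = {'x': 0}
i=1, x='y': counts = {'x': 0, 'y': 1}
i=2, x='x': counts = {'x': 2, 'y': 1}
i=3, x='x': counts = {'x': 5, 'y': 1}
i=4, x='z': counts = {'x': 5, 'y': 1, 'z': 4}
i=5, x='z': counts = {'x': 5, 'y': 1, 'z': 9}
i=6, x='y': counts = {'x': 5, 'y': 7, 'z': 9}
i=7, x='z': counts = {'x': 5, 'y': 7, 'z': 16}
i=8, x='z': counts = {'x': 5, 'y': 7, 'z': 24}
i=9, x='x': counts = {'x': 14, 'y': 7, 'z': 24}

{'x': 14, 'y': 7, 'z': 24}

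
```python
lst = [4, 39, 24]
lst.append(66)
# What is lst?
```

[4, 39, 24, 66]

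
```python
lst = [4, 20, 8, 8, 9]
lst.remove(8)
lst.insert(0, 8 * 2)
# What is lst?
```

After line 1: lst = [4, 20, 8, 8, 9]
After line 2 (remove first 8): lst = [4, 20, 8, 9]
After line 3 (insert 16 at index 0): lst = [16, 4, 20, 8, 9]

[16, 4, 20, 8, 9]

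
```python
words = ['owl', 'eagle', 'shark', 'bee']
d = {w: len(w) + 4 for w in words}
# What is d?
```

{'owl': 7, 'eagle': 9, 'shark': 9, 'bee': 7}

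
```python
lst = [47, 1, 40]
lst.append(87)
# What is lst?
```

[47, 1, 40, 87]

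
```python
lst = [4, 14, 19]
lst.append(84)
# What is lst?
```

[4, 14, 19, 84]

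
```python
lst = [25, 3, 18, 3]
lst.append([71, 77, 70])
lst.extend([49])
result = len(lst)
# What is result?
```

After line 1: lst = [25, 3, 18, 3]
After line 2 (append adds [71, 77, 70] as single element): lst = [25, 3, 18, 3, [71, 77, 70]]
After line 3 (extend unpacks [49], adds 49): lst = [25, 3, 18, 3, [71, 77, 70], 49]
After line 4: result = len(lst) = 6

6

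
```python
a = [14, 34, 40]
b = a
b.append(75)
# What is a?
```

After line 1: a = [14, 34, 40]
After line 2 (b = a is an alias, same object): a = [14, 34, 40], b = [14, 34, 40]
After line 3 (b.append mutates the shared list): a = [14, 34, 40, 75], b = [14, 34, 40, 75]

[14, 34, 40, 75]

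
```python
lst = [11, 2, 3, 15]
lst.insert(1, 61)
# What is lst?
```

[11, 61, 2, 3, 15]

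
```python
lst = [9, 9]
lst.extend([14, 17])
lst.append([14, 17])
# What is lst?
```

After line 1: lst = [9, 9]
After line 2 (extend unpacks [14, 17]): lst = [9, 9, 14, 17]
After line 3 (append adds [14, 17] as single element): lst = [9, 9, 14, 17, [14, 17]]

[9, 9, 14, 17, [14, 17]]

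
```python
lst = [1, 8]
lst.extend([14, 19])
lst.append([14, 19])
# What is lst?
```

After line 1: lst = [1, 8]
After line 2 (extend unpacks [14, 19]): lst = [1, 8, 14, 19]
After line 3 (append adds [14, 19] as single element): lst = [1, 8, 14, 19, [14, 19]]

[1, 8, 14, 19, [14, 19]]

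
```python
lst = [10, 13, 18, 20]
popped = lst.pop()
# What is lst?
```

[10, 13, 18]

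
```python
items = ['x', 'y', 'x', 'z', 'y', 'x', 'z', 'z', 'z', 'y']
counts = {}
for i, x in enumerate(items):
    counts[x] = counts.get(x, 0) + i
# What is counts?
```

Initial: counts = {}, items = ['x', 'y', 'x', 'z', 'y', 'x', 'z', 'z', 'z', 'y']
i=0, x='x': counts = {'x': 0}
i=1, x='y': counts = {'x': 0, 'y': 1}
i=2, x='x': counts = {'x': 2, 'y': 1}
i=3, x='z': counts = {'x': 2, 'y': 1, 'z': 3}
i=4, x='y': counts = {'x': 2, 'y': 5, 'z': 3}
i=5, x='x': counts = {'x': 7, 'y': 5, 'z': 3}
i=6, x='z': counts = {'x': 7, 'y': 5, 'z': 9}
i=7, x='z': counts = {'x': 7, 'y': 5, 'z': 16}
i=8, x='z': counts = {'x': 7, 'y': 5, 'z': 24}
i=9, x='y': counts = {'x': 7, 'y': 14, 'z': 24}

{'x': 7, 'y': 14, 'z': 24}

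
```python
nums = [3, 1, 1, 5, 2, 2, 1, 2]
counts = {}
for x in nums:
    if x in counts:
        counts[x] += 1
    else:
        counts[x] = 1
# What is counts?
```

Initial: counts = {}, nums = [3, 1, 1, 5, 2, 2, 1, 2]
See 3: counts = {3: 1}
See 1: counts = {3: 1, 1: 1}
See 1: counts = {3: 1, 1: 2}
See 5: counts = {3: 1, 1: 2, 5: 1}
See 2: counts = {3: 1, 1: 2, 5: 1, 2: 1}
See 2: counts = {3: 1, 1: 2, 5: 1, 2: 2}
See 1: counts = {3: 1, 1: 3, 5: 1, 2: 2}
See 2: counts = {3: 1, 1: 3, 5: 1, 2: 3}

{3: 1, 1: 3, 5: 1, 2: 3}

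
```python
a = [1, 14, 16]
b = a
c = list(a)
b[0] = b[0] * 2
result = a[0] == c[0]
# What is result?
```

After line 1: a = [1, 14, 16]
After line 2 (b = a, alias): a = [1, 14, 16], b = [1, 14, 16]
After line 3 (c = list(a) is a copy, new object): c = [1, 14, 16]
After line 4 (b[0] = 1 * 2 = 2; mutates shared a/b): a = b = [2, 14, 16], c = [1, 14, 16]
After line 5 (a[0] = 2, c[0] = 1; result = False)

False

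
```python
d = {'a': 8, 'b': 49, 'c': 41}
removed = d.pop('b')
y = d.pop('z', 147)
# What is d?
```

After line 1: d = {'a': 8, 'b': 49, 'c': 41}
After line 2 (pop 'b' returns 49): d = {'a': 8, 'c': 41}, removed = 49
After line 3 (pop 'z' missing, returns default 147): d = {'a': 8, 'c': 41}, y = 147

{'a': 8, 'c': 41}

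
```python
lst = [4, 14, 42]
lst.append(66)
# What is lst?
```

[4, 14, 42, 66]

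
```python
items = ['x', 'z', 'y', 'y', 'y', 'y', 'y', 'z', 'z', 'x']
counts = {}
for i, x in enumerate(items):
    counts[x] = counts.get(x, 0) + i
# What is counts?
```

Initial: counts = {}, items = ['x', 'z', 'y', 'y', 'y', 'y', 'y', 'z', 'z', 'x']
i=0, x='x': counts = {'x': 0}
i=1, x='z': counts = {'x': 0, 'z': 1}
i=2, x='y': counts = {'x': 0, 'z': 1, 'y': 2}
i=3, x='y': counts = {'x': 0, 'z': 1, 'y': 5}
i=4, x='y': counts = {'x': 0, 'z': 1, 'y': 9}
i=5, x='y': counts = {'x': 0, 'z': 1, 'y': 14}
i=6, x='y': counts = {'x': 0, 'z': 1, 'y': 20}
i=7, x='z': counts = {'x': 0, 'z': 8, 'y': 20}
i=8, x='z': counts = {'x': 0, 'z': 16, 'y': 20}
i=9, x='x': counts = {'x': 9, 'z': 16, 'y': 20}

{'x': 9, 'z': 16, 'y': 20}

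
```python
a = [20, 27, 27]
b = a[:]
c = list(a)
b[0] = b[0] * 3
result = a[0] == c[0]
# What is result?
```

After line 1: a = [20, 27, 27]
After line 2 (b = a[:], copy): a = [20, 27, 27], b = [20, 27, 27]
After line 3 (c = list(a) is a copy, new object): c = [20, 27, 27]
After line 4 (b[0] = 20 * 3 = 60; only b mutates (copy)): a = [20, 27, 27], b = [60, 27, 27], c = [20, 27, 27]
After line 5 (a[0] = 20, c[0] = 20; result = True)

True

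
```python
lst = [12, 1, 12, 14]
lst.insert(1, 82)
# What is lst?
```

[12, 82, 1, 12, 14]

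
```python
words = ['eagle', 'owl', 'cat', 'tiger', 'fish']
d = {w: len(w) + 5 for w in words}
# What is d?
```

{'eagle': 10, 'owl': 8, 'cat': 8, 'tiger': 10, 'fish': 9}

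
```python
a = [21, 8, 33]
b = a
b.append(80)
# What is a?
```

After line 1: a = [21, 8, 33]
After line 2 (b = a is an alias, same object): a = [21, 8, 33], b = [21, 8, 33]
After line 3 (b.append mutates the shared list): a = [21, 8, 33, 80], b = [21, 8, 33, 80]

[21, 8, 33, 80]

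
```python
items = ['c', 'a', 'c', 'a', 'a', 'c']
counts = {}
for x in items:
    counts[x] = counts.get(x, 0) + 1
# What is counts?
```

Initial: counts = {}, items = ['c', 'a', 'c', 'a', 'a', 'c']
See 'c': counts = {'c': 1}
See 'a': counts = {'c': 1, 'a': 1}
See 'c': counts = {'c': 2, 'a': 1}
See 'a': counts = {'c': 2, 'a': 2}
See 'a': counts = {'c': 2, 'a': 3}
See 'c': counts = {'c': 3, 'a': 3}

{'c': 3, 'a': 3}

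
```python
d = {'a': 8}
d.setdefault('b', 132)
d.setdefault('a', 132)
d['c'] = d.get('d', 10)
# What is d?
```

After line 1: d = {'a': 8}
After line 2 (setdefault adds 'b'=132): d = {'a': 8, 'b': 132}
After line 3 (setdefault 'a' no-op, already exists): d = {'a': 8, 'b': 132}
After line 4 (get('d', 10) returns default since 'd' not in d): d = {'a': 8, 'b': 132, 'c': 10}

{'a': 8, 'b': 132, 'c': 10}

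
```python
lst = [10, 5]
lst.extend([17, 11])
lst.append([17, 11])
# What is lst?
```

After line 1: lst = [10, 5]
After line 2 (extend unpacks [17, 11]): lst = [10, 5, 17, 11]
After line 3 (append adds [17, 11] as single element): lst = [10, 5, 17, 11, [17, 11]]

[10, 5, 17, 11, [17, 11]]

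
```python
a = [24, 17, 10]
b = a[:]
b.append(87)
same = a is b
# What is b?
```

After line 1: a = [24, 17, 10]
After line 2 (b = a[:] is a shallow copy, new object): a = [24, 17, 10], b = [24, 17, 10]
After line 3 (append only mutates b): a = [24, 17, 10], b = [24, 17, 10, 87]
After line 4 (same = a is b; different objects -> False): same = False

[24, 17, 10, 87]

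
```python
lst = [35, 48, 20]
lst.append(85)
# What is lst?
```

[35, 48, 20, 85]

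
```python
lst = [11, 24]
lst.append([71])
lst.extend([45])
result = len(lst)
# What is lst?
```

After line 1: lst = [11, 24]
After line 2 (append adds [71] as single element): lst = [11, 24, [71]]
After line 3 (extend unpacks [45], adds 45): lst = [11, 24, [71], 45]
After line 4: result = len(lst) = 4

[11, 24, [71], 45]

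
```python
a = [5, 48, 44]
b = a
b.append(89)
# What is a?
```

After line 1: a = [5, 48, 44]
After line 2 (b = a is an alias, same object): a = [5, 48, 44], b = [5, 48, 44]
After line 3 (b.append mutates the shared list): a = [5, 48, 44, 89], b = [5, 48, 44, 89]

[5, 48, 44, 89]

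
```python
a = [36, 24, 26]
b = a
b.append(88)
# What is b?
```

After line 1: a = [36, 24, 26]
After line 2 (b = a is an alias, same object): a = [36, 24, 26], b = [36, 24, 26]
After line 3 (b.append mutates the shared list): a = [36, 24, 26, 88], b = [36, 24, 26, 88]

[36, 24, 26, 88]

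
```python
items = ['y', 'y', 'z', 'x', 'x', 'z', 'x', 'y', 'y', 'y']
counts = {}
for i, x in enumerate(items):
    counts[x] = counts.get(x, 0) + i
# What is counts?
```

Initial: counts = {}, items = ['y', 'y', 'z', 'x', 'x', 'z', 'x', 'y', 'y', 'y']
i=0, x='y': counts = {'y': 0}
i=1, x='y': counts = {'y': 1}
i=2, x='z': counts = {'y': 1, 'z': 2}
i=3, x='x': counts = {'y': 1, 'z': 2, 'x': 3}
i=4, x='x': counts = {'y': 1, 'z': 2, 'x': 7}
i=5, x='z': counts = {'y': 1, 'z': 7, 'x': 7}
i=6, x='x': counts = {'y': 1, 'z': 7, 'x': 13}
i=7, x='y': counts = {'y': 8, 'z': 7, 'x': 13}
i=8, x='y': counts = {'y': 16, 'z': 7, 'x': 13}
i=9, x='y': counts = {'y': 25, 'z': 7, 'x': 13}

{'y': 25, 'z': 7, 'x': 13}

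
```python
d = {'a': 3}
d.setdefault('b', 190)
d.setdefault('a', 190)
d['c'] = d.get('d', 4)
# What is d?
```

After line 1: d = {'a': 3}
After line 2 (setdefault adds 'b'=190): d = {'a': 3, 'b': 190}
After line 3 (setdefault 'a' no-op, already exists): d = {'a': 3, 'b': 190}
After line 4 (get('d', 4) returns default since 'd' not in d): d = {'a': 3, 'b': 190, 'c': 4}

{'a': 3, 'b': 190, 'c': 4}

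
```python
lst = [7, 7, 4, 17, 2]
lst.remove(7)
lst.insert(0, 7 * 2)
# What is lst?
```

After line 1: lst = [7, 7, 4, 17, 2]
After line 2 (remove first 7): lst = [7, 4, 17, 2]
After line 3 (insert 14 at index 0): lst = [14, 7, 4, 17, 2]

[14, 7, 4, 17, 2]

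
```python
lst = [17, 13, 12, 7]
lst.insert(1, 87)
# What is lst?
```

[17, 87, 13, 12, 7]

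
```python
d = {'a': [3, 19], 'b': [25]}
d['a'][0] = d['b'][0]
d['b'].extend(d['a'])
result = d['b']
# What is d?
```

After line 1: d = {'a': [3, 19], 'b': [25]}
After line 2 (a[0] = b[0] = 25): d = {'a': [25, 19], 'b': [25]}
After line 3 (b.extend(a) appends [25, 19]): d = {'a': [25, 19], 'b': [25, 25, 19]}
After line 4: result = d['b'] = [25, 25, 19]

{'a': [25, 19], 'b': [25, 25, 19]}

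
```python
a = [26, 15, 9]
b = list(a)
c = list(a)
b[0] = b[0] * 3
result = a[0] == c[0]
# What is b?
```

After line 1: a = [26, 15, 9]
After line 2 (b = list(a), copy): a = [26, 15, 9], b = [26, 15, 9]
After line 3 (c = list(a) is a copy, new object): c = [26, 15, 9]
After line 4 (b[0] = 26 * 3 = 78; only b mutates (copy)): a = [26, 15, 9], b = [78, 15, 9], c = [26, 15, 9]
After line 5 (a[0] = 26, c[0] = 26; result = True)

[78, 15, 9]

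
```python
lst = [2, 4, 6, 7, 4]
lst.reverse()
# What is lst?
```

[4, 7, 6, 4, 2]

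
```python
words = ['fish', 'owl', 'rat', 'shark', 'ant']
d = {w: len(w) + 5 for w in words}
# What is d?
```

{'fish': 9, 'owl': 8, 'rat': 8, 'shark': 10, 'ant': 8}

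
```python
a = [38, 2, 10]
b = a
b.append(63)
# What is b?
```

After line 1: a = [38, 2, 10]
After line 2 (b = a is an alias, same object): a = [38, 2, 10], b = [38, 2, 10]
After line 3 (b.append mutates the shared list): a = [38, 2, 10, 63], b = [38, 2, 10, 63]

[38, 2, 10, 63]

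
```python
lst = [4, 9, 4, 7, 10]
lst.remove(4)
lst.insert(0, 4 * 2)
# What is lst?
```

After line 1: lst = [4, 9, 4, 7, 10]
After line 2 (remove first 4): lst = [9, 4, 7, 10]
After line 3 (insert 8 at index 0): lst = [8, 9, 4, 7, 10]

[8, 9, 4, 7, 10]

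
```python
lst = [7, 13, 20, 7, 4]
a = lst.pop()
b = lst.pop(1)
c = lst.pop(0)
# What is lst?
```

After line 1: lst = [7, 13, 20, 7, 4]
After line 2 (pop() -> a = 4): lst = [7, 13, 20, 7]
After line 3 (pop(1) -> b = 13): lst = [7, 20, 7]
After line 4 (pop(0) -> c = 7): lst = [20, 7]

[20, 7]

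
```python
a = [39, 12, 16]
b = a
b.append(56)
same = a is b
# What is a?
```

After line 1: a = [39, 12, 16]
After line 2 (b = a is an alias, same object): a = [39, 12, 16], b = [39, 12, 16]
After line 3 (b.append mutates the shared list): a = [39, 12, 16, 56], b = [39, 12, 16, 56]
After line 4 (same = a is b; same object -> True): same = True

[39, 12, 16, 56]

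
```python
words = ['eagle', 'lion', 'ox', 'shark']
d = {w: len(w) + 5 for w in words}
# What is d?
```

{'eagle': 10, 'lion': 9, 'ox': 7, 'shark': 10}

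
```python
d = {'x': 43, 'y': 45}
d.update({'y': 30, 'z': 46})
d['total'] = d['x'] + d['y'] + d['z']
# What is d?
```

After line 1: d = {'x': 43, 'y': 45}
After line 2 (y overwritten, z added): d = {'x': 43, 'y': 30, 'z': 46}
After line 3 (total = 43 + 30 + 46 = 119): d = {'x': 43, 'y': 30, 'z': 46, 'total': 119}

{'x': 43, 'y': 30, 'z': 46, 'total': 119}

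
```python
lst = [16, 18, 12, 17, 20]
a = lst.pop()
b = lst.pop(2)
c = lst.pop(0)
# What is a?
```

After line 1: lst = [16, 18, 12, 17, 20]
After line 2 (pop() -> a = 20): lst = [16, 18, 12, 17]
After line 3 (pop(2) -> b = 12): lst = [16, 18, 17]
After line 4 (pop(0) -> c = 16): lst = [18, 17]

20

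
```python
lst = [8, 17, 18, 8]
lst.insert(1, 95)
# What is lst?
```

[8, 95, 17, 18, 8]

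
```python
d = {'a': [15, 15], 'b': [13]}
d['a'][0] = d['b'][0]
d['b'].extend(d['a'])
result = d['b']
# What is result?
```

After line 1: d = {'a': [15, 15], 'b': [13]}
After line 2 (a[0] = b[0] = 13): d = {'a': [13, 15], 'b': [13]}
After line 3 (b.extend(a) appends [13, 15]): d = {'a': [13, 15], 'b': [13, 13, 15]}
After line 4: result = d['b'] = [13, 13, 15]

[13, 13, 15]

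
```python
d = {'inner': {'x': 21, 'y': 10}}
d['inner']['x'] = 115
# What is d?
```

After line 1: d = {'inner': {'x': 21, 'y': 10}}
After line 2 (inner x overwritten): d = {'inner': {'x': 115, 'y': 10}}

{'inner': {'x': 115, 'y': 10}}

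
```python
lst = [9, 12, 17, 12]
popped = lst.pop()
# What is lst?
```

[9, 12, 17]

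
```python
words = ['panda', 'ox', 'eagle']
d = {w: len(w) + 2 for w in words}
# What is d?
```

{'panda': 7, 'ox': 4, 'eagle': 7}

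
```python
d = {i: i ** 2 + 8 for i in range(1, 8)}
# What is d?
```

{1: 9, 2: 12, 3: 17, 4: 24, 5: 33, 6: 44, 7: 57}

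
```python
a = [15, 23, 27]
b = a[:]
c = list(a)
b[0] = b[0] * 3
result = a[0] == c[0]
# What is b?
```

After line 1: a = [15, 23, 27]
After line 2 (b = a[:], copy): a = [15, 23, 27], b = [15, 23, 27]
After line 3 (c = list(a) is a copy, new object): c = [15, 23, 27]
After line 4 (b[0] = 15 * 3 = 45; only b mutates (copy)): a = [15, 23, 27], b = [45, 23, 27], c = [15, 23, 27]
After line 5 (a[0] = 15, c[0] = 15; result = True)

[45, 23, 27]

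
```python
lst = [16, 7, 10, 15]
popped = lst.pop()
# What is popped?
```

15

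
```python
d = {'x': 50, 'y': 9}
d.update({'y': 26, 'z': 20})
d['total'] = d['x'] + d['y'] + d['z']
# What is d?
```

After line 1: d = {'x': 50, 'y': 9}
After line 2 (y overwritten, z added): d = {'x': 50, 'y': 26, 'z': 20}
After line 3 (total = 50 + 26 + 20 = 96): d = {'x': 50, 'y': 26, 'z': 20, 'total': 96}

{'x': 50, 'y': 26, 'z': 20, 'total': 96}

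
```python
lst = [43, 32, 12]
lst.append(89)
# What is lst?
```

[43, 32, 12, 89]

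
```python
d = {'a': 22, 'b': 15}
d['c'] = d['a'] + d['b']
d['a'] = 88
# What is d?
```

After line 1: d = {'a': 22, 'b': 15}
After line 2 (d['c'] = 22 + 15): d = {'a': 22, 'b': 15, 'c': 37}
After line 3: d = {'a': 88, 'b': 15, 'c': 37}

{'a': 88, 'b': 15, 'c': 37}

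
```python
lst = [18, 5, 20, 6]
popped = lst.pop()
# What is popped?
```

6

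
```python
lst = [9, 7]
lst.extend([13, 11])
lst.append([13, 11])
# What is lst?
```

After line 1: lst = [9, 7]
After line 2 (extend unpacks [13, 11]): lst = [9, 7, 13, 11]
After line 3 (append adds [13, 11] as single element): lst = [9, 7, 13, 11, [13, 11]]

[9, 7, 13, 11, [13, 11]]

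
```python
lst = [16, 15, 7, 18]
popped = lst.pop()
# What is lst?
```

[16, 15, 7]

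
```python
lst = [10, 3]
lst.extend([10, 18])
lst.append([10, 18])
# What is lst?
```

After line 1: lst = [10, 3]
After line 2 (extend unpacks [10, 18]): lst = [10, 3, 10, 18]
After line 3 (append adds [10, 18] as single element): lst = [10, 3, 10, 18, [10, 18]]

[10, 3, 10, 18, [10, 18]]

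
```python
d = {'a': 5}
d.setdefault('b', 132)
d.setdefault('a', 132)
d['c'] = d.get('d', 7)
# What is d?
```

After line 1: d = {'a': 5}
After line 2 (setdefault adds 'b'=132): d = {'a': 5, 'b': 132}
After line 3 (setdefault 'a' no-op, already exists): d = {'a': 5, 'b': 132}
After line 4 (get('d', 7) returns default since 'd' not in d): d = {'a': 5, 'b': 132, 'c': 7}

{'a': 5, 'b': 132, 'c': 7}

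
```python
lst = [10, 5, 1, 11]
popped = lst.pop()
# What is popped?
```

11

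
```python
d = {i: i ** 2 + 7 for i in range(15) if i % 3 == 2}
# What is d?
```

{2: 11, 5: 32, 8: 71, 11: 128, 14: 203}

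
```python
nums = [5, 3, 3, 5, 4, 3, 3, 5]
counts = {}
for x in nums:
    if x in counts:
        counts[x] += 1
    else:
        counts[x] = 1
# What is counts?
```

Initial: counts = {}, nums = [5, 3, 3, 5, 4, 3, 3, 5]
See 5: counts = {5: 1}
See 3: counts = {5: 1, 3: 1}
See 3: counts = {5: 1, 3: 2}
See 5: counts = {5: 2, 3: 2}
See 4: counts = {5: 2, 3: 2, 4: 1}
See 3: counts = {5: 2, 3: 3, 4: 1}
See 3: counts = {5: 2, 3: 4, 4: 1}
See 5: counts = {5: 3, 3: 4, 4: 1}

{5: 3, 3: 4, 4: 1}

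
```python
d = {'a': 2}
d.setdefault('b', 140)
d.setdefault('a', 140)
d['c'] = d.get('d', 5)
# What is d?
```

After line 1: d = {'a': 2}
After line 2 (setdefault adds 'b'=140): d = {'a': 2, 'b': 140}
After line 3 (setdefault 'a' no-op, already exists): d = {'a': 2, 'b': 140}
After line 4 (get('d', 5) returns default since 'd' not in d): d = {'a': 2, 'b': 140, 'c': 5}

{'a': 2, 'b': 140, 'c': 5}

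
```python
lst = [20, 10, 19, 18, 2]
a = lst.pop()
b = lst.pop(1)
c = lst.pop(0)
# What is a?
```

After line 1: lst = [20, 10, 19, 18, 2]
After line 2 (pop() -> a = 2): lst = [20, 10, 19, 18]
After line 3 (pop(1) -> b = 10): lst = [20, 19, 18]
After line 4 (pop(0) -> c = 20): lst = [19, 18]

2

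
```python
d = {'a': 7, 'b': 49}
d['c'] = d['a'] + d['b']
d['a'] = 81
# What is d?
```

After line 1: d = {'a': 7, 'b': 49}
After line 2 (d['c'] = 7 + 49): d = {'a': 7, 'b': 49, 'c': 56}
After line 3: d = {'a': 81, 'b': 49, 'c': 56}

{'a': 81, 'b': 49, 'c': 56}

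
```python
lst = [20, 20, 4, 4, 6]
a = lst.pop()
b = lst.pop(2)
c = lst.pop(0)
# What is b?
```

After line 1: lst = [20, 20, 4, 4, 6]
After line 2 (pop() -> a = 6): lst = [20, 20, 4, 4]
After line 3 (pop(2) -> b = 4): lst = [20, 20, 4]
After line 4 (pop(0) -> c = 20): lst = [20, 4]

4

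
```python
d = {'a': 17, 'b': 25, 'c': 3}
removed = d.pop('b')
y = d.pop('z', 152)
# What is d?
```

After line 1: d = {'a': 17, 'b': 25, 'c': 3}
After line 2 (pop 'b' returns 25): d = {'a': 17, 'c': 3}, removed = 25
After line 3 (pop 'z' missing, returns default 152): d = {'a': 17, 'c': 3}, y = 152

{'a': 17, 'c': 3}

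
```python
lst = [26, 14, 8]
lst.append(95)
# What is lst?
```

[26, 14, 8, 95]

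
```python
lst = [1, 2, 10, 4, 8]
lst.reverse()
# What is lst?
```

[8, 4, 10, 2, 1]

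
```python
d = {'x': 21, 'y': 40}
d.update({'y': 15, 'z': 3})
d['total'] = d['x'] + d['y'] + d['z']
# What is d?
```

After line 1: d = {'x': 21, 'y': 40}
After line 2 (y overwritten, z added): d = {'x': 21, 'y': 15, 'z': 3}
After line 3 (total = 21 + 15 + 3 = 39): d = {'x': 21, 'y': 15, 'z': 3, 'total': 39}

{'x': 21, 'y': 15, 'z': 3, 'total': 39}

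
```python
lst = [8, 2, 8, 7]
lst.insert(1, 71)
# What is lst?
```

[8, 71, 2, 8, 7]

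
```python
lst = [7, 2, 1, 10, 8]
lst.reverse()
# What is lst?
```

[8, 10, 1, 2, 7]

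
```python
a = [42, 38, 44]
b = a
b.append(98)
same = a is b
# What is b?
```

After line 1: a = [42, 38, 44]
After line 2 (b = a is an alias, same object): a = [42, 38, 44], b = [42, 38, 44]
After line 3 (b.append mutates the shared list): a = [42, 38, 44, 98], b = [42, 38, 44, 98]
After line 4 (same = a is b; same object -> True): same = True

[42, 38, 44, 98]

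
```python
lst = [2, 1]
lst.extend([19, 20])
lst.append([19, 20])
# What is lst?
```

After line 1: lst = [2, 1]
After line 2 (extend unpacks [19, 20]): lst = [2, 1, 19, 20]
After line 3 (append adds [19, 20] as single element): lst = [2, 1, 19, 20, [19, 20]]

[2, 1, 19, 20, [19, 20]]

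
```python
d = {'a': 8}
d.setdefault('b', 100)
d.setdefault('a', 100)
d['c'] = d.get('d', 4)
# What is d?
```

After line 1: d = {'a': 8}
After line 2 (setdefault adds 'b'=100): d = {'a': 8, 'b': 100}
After line 3 (setdefault 'a' no-op, already exists): d = {'a': 8, 'b': 100}
After line 4 (get('d', 4) returns default since 'd' not in d): d = {'a': 8, 'b': 100, 'c': 4}

{'a': 8, 'b': 100, 'c': 4}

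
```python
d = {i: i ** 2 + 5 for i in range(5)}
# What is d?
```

{0: 5, 1: 6, 2: 9, 3: 14, 4: 21}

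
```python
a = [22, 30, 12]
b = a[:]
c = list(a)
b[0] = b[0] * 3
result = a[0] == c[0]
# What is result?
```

After line 1: a = [22, 30, 12]
After line 2 (b = a[:], copy): a = [22, 30, 12], b = [22, 30, 12]
After line 3 (c = list(a) is a copy, new object): c = [22, 30, 12]
After line 4 (b[0] = 22 * 3 = 66; only b mutates (copy)): a = [22, 30, 12], b = [66, 30, 12], c = [22, 30, 12]
After line 5 (a[0] = 22, c[0] = 22; result = True)

True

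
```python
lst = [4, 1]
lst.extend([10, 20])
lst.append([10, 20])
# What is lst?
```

After line 1: lst = [4, 1]
After line 2 (extend unpacks [10, 20]): lst = [4, 1, 10, 20]
After line 3 (append adds [10, 20] as single element): lst = [4, 1, 10, 20, [10, 20]]

[4, 1, 10, 20, [10, 20]]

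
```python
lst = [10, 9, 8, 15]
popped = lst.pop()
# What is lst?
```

[10, 9, 8]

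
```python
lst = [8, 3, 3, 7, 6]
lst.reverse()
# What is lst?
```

[6, 7, 3, 3, 8]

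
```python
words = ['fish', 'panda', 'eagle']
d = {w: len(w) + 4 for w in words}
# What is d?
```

{'fish': 8, 'panda': 9, 'eagle': 9}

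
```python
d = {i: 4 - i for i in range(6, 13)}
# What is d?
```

{6: -2, 7: -3, 8: -4, 9: -5, 10: -6, 11: -7, 12: -8}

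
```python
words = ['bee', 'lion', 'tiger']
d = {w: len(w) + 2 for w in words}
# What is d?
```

{'bee': 5, 'lion': 6, 'tiger': 7}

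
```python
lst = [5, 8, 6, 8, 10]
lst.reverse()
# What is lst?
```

[10, 8, 6, 8, 5]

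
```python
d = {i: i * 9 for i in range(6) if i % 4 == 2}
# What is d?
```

{2: 18}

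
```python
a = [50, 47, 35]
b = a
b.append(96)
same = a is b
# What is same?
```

After line 1: a = [50, 47, 35]
After line 2 (b = a is an alias, same object): a = [50, 47, 35], b = [50, 47, 35]
After line 3 (b.append mutates the shared list): a = [50, 47, 35, 96], b = [50, 47, 35, 96]
After line 4 (same = a is b; same object -> True): same = True

True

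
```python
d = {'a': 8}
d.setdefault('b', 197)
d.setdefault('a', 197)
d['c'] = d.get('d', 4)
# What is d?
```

After line 1: d = {'a': 8}
After line 2 (setdefault adds 'b'=197): d = {'a': 8, 'b': 197}
After line 3 (setdefault 'a' no-op, already exists): d = {'a': 8, 'b': 197}
After line 4 (get('d', 4) returns default since 'd' not in d): d = {'a': 8, 'b': 197, 'c': 4}

{'a': 8, 'b': 197, 'c': 4}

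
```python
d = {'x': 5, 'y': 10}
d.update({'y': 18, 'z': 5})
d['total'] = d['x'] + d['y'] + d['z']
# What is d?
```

After line 1: d = {'x': 5, 'y': 10}
After line 2 (y overwritten, z added): d = {'x': 5, 'y': 18, 'z': 5}
After line 3 (total = 5 + 18 + 5 = 28): d = {'x': 5, 'y': 18, 'z': 5, 'total': 28}

{'x': 5, 'y': 18, 'z': 5, 'total': 28}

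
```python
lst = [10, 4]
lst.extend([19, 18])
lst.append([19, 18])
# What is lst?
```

After line 1: lst = [10, 4]
After line 2 (extend unpacks [19, 18]): lst = [10, 4, 19, 18]
After line 3 (append adds [19, 18] as single element): lst = [10, 4, 19, 18, [19, 18]]

[10, 4, 19, 18, [19, 18]]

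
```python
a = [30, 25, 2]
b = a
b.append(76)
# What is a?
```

After line 1: a = [30, 25, 2]
After line 2 (b = a is an alias, same object): a = [30, 25, 2], b = [30, 25, 2]
After line 3 (b.append mutates the shared list): a = [30, 25, 2, 76], b = [30, 25, 2, 76]

[30, 25, 2, 76]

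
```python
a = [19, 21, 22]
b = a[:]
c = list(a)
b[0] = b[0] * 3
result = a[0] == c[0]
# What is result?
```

After line 1: a = [19, 21, 22]
After line 2 (b = a[:], copy): a = [19, 21, 22], b = [19, 21, 22]
After line 3 (c = list(a) is a copy, new object): c = [19, 21, 22]
After line 4 (b[0] = 19 * 3 = 57; only b mutates (copy)): a = [19, 21, 22], b = [57, 21, 22], c = [19, 21, 22]
After line 5 (a[0] = 19, c[0] = 19; result = True)

True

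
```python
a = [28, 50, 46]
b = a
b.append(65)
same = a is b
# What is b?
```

After line 1: a = [28, 50, 46]
After line 2 (b = a is an alias, same object): a = [28, 50, 46], b = [28, 50, 46]
After line 3 (b.append mutates the shared list): a = [28, 50, 46, 65], b = [28, 50, 46, 65]
After line 4 (same = a is b; same object -> True): same = True

[28, 50, 46, 65]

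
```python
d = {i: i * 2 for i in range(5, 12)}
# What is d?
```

{5: 10, 6: 12, 7: 14, 8: 16, 9: 18, 10: 20, 11: 22}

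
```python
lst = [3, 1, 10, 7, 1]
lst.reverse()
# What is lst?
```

[1, 7, 10, 1, 3]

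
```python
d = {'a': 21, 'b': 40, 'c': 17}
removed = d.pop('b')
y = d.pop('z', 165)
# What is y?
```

After line 1: d = {'a': 21, 'b': 40, 'c': 17}
After line 2 (pop 'b' returns 40): d = {'a': 21, 'c': 17}, removed = 40
After line 3 (pop 'z' missing, returns default 165): d = {'a': 21, 'c': 17}, y = 165

165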